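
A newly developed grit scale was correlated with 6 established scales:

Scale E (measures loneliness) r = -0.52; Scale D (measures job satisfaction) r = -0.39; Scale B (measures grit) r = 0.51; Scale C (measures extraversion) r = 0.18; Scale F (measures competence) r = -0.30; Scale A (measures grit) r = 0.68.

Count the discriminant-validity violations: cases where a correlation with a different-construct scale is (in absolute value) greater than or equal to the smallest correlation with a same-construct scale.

1

Convergent (same construct = grit): Scale B, Scale A.
Smallest convergent = 0.51. Discriminant |r|: 0.52, 0.39, 0.18, 0.30; count ≥ 0.51 → 1.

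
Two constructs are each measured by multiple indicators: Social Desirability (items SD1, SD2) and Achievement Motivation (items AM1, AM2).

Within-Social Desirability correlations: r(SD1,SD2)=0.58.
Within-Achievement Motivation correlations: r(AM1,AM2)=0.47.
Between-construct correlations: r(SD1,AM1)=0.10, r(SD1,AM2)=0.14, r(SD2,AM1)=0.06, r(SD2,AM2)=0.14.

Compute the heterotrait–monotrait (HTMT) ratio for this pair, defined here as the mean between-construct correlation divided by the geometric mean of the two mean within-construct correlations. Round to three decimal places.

Mean between = 0.44/4 = 0.1100.
Mean within-SD = 0.58/1 = 0.5800; mean within-AM = 0.47/1 = 0.4700.
Geometric mean = √(0.5800 × 0.4700) = 0.5221.
HTMT = 0.1100 / 0.5221 = 0.211.

0.211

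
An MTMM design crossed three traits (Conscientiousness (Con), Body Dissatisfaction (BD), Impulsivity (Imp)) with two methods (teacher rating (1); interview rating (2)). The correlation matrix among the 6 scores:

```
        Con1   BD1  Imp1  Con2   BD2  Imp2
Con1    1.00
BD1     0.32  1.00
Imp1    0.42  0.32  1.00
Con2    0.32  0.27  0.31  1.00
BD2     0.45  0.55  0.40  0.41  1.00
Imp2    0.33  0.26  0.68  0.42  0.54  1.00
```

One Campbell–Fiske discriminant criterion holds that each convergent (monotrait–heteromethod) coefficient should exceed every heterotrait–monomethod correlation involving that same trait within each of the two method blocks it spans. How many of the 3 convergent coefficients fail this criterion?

1

Convergent coefficients and their comparison sets:
Con (methods 1·2): 0.32 vs {0.32, 0.41, 0.42, 0.42} → fail.
BD (methods 1·2): 0.55 vs {0.32, 0.41, 0.32, 0.54} → pass.
Imp (methods 1·2): 0.68 vs {0.42, 0.42, 0.32, 0.54} → pass.
1 of 3 fail.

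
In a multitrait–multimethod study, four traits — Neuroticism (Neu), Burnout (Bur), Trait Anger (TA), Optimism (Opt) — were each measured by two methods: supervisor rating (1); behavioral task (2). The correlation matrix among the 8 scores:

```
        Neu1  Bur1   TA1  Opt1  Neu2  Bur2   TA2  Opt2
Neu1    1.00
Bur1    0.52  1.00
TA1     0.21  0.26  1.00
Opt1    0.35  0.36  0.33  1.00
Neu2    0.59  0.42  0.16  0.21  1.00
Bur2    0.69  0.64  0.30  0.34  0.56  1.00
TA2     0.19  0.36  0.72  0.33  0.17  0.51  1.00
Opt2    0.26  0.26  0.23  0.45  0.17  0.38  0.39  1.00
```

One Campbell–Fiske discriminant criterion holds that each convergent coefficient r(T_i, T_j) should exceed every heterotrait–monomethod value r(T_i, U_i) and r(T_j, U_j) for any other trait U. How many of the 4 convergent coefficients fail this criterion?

Checking each validity diagonal entry against its comparison values:
Neu (methods 1·2): 0.59 vs {0.52, 0.56, 0.21, 0.17, 0.35, 0.17} → pass.
Bur (methods 1·2): 0.64 vs {0.52, 0.56, 0.26, 0.51, 0.36, 0.38} → pass.
TA (methods 1·2): 0.72 vs {0.21, 0.17, 0.26, 0.51, 0.33, 0.39} → pass.
Opt (methods 1·2): 0.45 vs {0.35, 0.17, 0.36, 0.38, 0.33, 0.39} → pass.
0 of 4 fail.

0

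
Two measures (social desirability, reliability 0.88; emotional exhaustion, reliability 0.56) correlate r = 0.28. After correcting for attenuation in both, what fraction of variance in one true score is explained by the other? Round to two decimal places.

Disattenuated r = 0.28 / √(0.88 × 0.56) = 0.28 / 0.7020 = 0.3989.
Shared true-score variance = 0.3989² = 0.1591 ≈ 0.16.

0.16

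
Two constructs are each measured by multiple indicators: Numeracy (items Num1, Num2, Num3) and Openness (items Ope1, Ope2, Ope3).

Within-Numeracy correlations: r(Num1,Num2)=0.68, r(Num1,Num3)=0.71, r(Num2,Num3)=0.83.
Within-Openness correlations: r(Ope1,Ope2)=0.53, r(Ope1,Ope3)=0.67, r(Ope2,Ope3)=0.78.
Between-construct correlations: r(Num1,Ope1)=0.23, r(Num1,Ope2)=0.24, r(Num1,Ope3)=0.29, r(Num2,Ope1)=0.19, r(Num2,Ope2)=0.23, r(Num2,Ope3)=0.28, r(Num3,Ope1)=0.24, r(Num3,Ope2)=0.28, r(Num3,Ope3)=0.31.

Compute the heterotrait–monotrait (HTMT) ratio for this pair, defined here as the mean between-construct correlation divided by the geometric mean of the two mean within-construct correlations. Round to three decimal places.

0.364

Mean between = 2.29/9 = 0.2544.
Mean within-Num = 2.22/3 = 0.7400; mean within-Ope = 1.98/3 = 0.6600.
Geometric mean = √(0.7400 × 0.6600) = 0.6989.
HTMT = 0.2544 / 0.6989 = 0.364.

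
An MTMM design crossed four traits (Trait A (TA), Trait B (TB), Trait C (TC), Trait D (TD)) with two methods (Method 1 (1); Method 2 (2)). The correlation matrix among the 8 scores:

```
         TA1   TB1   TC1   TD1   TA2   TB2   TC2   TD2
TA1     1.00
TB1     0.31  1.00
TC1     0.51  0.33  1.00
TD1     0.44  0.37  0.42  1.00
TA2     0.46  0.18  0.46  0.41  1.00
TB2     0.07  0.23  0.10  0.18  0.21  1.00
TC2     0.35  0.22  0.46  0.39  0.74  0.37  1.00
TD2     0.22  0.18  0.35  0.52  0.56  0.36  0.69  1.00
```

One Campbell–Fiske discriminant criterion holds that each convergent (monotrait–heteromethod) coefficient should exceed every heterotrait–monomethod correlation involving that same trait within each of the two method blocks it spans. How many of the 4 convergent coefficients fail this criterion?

4

Each convergent coefficient versus the relevant comparison correlations:
TA (methods 1·2): 0.46 vs {0.31, 0.21, 0.51, 0.74, 0.44, 0.56} → fail.
TB (methods 1·2): 0.23 vs {0.31, 0.21, 0.33, 0.37, 0.37, 0.36} → fail.
TC (methods 1·2): 0.46 vs {0.51, 0.74, 0.33, 0.37, 0.42, 0.69} → fail.
TD (methods 1·2): 0.52 vs {0.44, 0.56, 0.37, 0.36, 0.42, 0.69} → fail.
4 of 4 fail.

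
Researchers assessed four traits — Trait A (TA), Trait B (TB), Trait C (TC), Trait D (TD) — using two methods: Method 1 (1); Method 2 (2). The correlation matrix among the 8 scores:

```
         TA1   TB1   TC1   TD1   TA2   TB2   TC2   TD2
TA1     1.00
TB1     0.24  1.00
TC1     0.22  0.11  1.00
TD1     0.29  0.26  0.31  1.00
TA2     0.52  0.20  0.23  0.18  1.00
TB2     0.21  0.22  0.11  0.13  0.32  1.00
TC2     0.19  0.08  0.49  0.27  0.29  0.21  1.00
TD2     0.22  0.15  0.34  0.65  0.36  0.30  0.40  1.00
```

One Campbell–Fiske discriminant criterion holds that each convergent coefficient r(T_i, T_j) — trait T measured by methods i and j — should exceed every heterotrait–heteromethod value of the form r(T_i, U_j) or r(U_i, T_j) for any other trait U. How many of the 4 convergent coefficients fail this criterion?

0

Each convergent coefficient versus the relevant comparison correlations:
TA (methods 1·2): 0.52 vs {0.21, 0.20, 0.19, 0.23, 0.22, 0.18} → pass.
TB (methods 1·2): 0.22 vs {0.20, 0.21, 0.08, 0.11, 0.15, 0.13} → pass.
TC (methods 1·2): 0.49 vs {0.23, 0.19, 0.11, 0.08, 0.34, 0.27} → pass.
TD (methods 1·2): 0.65 vs {0.18, 0.22, 0.13, 0.15, 0.27, 0.34} → pass.
0 of 4 fail.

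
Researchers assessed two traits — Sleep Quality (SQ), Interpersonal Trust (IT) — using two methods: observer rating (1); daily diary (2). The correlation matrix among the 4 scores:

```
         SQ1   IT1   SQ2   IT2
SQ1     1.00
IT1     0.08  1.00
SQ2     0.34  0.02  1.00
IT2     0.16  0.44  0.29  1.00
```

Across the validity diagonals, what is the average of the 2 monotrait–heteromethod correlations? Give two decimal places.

Convergent values: 0.34, 0.44; mean = 0.78/2 = 0.39.

0.39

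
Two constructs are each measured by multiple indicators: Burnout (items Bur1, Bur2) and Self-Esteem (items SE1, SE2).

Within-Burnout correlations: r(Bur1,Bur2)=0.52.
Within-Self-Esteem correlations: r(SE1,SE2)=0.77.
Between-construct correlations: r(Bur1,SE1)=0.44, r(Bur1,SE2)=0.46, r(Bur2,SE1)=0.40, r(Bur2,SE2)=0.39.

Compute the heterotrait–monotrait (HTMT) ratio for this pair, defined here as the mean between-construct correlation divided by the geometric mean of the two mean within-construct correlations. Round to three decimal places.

0.668

Between-construct mean = 1.69/4 = 0.4225.
Mean within-Bur = 0.52/1 = 0.5200; mean within-SE = 0.77/1 = 0.7700.
Geometric mean = √(0.5200 × 0.7700) = 0.6328.
HTMT = 0.4225 / 0.6328 = 0.668.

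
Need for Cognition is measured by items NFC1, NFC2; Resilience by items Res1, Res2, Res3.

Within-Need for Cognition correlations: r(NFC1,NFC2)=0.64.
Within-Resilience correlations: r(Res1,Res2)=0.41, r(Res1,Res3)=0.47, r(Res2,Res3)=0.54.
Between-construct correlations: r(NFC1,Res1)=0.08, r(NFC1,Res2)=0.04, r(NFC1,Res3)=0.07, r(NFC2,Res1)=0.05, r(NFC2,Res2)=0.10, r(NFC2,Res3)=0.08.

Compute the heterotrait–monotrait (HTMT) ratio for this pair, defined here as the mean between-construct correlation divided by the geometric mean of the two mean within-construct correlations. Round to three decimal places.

0.127

Mean heterotrait r = 0.42/6 = 0.0700.
Mean within-NFC = 0.64/1 = 0.6400; mean within-Res = 1.42/3 = 0.4733.
Geometric mean = √(0.6400 × 0.4733) = 0.5504.
HTMT = 0.0700 / 0.5504 = 0.127.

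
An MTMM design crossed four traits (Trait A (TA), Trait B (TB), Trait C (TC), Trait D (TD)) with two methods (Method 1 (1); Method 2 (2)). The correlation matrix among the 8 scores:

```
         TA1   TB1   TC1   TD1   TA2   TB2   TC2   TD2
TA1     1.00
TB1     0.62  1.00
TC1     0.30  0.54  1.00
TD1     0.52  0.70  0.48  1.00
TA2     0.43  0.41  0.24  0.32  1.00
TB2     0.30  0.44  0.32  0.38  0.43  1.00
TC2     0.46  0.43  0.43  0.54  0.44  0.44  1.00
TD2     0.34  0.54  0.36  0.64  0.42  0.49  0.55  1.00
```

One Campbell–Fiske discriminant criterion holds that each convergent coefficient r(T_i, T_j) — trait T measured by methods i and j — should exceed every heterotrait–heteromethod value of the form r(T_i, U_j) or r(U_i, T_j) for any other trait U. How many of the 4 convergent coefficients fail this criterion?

Each convergent coefficient versus the relevant comparison correlations:
TA (methods 1·2): 0.43 vs {0.30, 0.41, 0.46, 0.24, 0.34, 0.32} → fail.
TB (methods 1·2): 0.44 vs {0.41, 0.30, 0.43, 0.32, 0.54, 0.38} → fail.
TC (methods 1·2): 0.43 vs {0.24, 0.46, 0.32, 0.43, 0.36, 0.54} → fail.
TD (methods 1·2): 0.64 vs {0.32, 0.34, 0.38, 0.54, 0.54, 0.36} → pass.
3 of 4 fail.

3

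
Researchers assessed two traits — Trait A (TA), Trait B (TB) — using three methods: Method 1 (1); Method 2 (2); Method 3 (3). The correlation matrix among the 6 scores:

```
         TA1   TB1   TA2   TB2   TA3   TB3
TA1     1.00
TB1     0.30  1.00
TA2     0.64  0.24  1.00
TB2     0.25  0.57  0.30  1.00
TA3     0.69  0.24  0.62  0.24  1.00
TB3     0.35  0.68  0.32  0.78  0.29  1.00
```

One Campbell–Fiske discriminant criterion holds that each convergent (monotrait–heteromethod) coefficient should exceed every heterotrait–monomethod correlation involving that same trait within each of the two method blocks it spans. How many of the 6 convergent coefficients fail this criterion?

Each convergent coefficient versus the relevant comparison correlations:
TA (methods 1·2): 0.64 vs {0.30, 0.30} → pass.
TA (methods 1·3): 0.69 vs {0.30, 0.29} → pass.
TA (methods 2·3): 0.62 vs {0.30, 0.29} → pass.
TB (methods 1·2): 0.57 vs {0.30, 0.30} → pass.
TB (methods 1·3): 0.68 vs {0.30, 0.29} → pass.
TB (methods 2·3): 0.78 vs {0.30, 0.29} → pass.
0 of 6 fail.

0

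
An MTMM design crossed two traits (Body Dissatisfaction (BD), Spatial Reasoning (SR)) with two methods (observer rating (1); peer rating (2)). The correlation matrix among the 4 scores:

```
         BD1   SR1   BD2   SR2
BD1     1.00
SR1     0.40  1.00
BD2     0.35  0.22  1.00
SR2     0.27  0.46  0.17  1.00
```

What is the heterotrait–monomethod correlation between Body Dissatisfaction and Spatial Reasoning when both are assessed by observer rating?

Different traits, same method: r(BD1, SR1) = 0.40.

0.40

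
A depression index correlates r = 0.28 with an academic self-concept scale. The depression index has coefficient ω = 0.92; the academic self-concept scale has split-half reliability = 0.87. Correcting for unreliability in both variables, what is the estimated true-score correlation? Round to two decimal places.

r_true = r_obs / √(r_xx · r_yy) = 0.28 / √(0.92 × 0.87) = 0.28 / √0.8004 = 0.28 / 0.8947 ≈ 0.31.

0.31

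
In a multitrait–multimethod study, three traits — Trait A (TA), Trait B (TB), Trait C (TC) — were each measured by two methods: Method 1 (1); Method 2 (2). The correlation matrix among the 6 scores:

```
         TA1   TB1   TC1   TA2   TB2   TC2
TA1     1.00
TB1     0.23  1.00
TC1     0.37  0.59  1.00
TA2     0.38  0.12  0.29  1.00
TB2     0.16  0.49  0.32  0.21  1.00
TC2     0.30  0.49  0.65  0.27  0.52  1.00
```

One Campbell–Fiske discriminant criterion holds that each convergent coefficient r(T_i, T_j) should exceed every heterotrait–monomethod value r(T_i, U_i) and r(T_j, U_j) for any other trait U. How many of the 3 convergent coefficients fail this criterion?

Each convergent coefficient versus the relevant comparison correlations:
TA (methods 1·2): 0.38 vs {0.23, 0.21, 0.37, 0.27} → pass.
TB (methods 1·2): 0.49 vs {0.23, 0.21, 0.59, 0.52} → fail.
TC (methods 1·2): 0.65 vs {0.37, 0.27, 0.59, 0.52} → pass.
1 of 3 fail.

1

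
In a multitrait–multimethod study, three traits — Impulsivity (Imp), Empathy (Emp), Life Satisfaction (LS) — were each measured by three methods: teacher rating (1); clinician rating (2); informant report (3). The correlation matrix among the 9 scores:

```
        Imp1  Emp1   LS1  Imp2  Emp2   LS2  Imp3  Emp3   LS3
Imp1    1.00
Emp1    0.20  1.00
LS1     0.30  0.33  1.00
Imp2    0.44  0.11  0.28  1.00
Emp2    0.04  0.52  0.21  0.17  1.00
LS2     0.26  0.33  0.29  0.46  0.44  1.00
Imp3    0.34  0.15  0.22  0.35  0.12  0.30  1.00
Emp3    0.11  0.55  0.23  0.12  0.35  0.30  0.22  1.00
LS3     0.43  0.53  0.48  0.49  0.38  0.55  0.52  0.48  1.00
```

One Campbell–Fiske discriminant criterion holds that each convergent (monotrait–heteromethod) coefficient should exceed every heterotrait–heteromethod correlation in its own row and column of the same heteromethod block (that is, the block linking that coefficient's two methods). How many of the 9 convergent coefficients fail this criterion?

5

Each convergent coefficient versus the relevant comparison correlations:
Imp (methods 1·2): 0.44 vs {0.04, 0.11, 0.26, 0.28} → pass.
Imp (methods 1·3): 0.34 vs {0.11, 0.15, 0.43, 0.22} → fail.
Imp (methods 2·3): 0.35 vs {0.12, 0.12, 0.49, 0.30} → fail.
Emp (methods 1·2): 0.52 vs {0.11, 0.04, 0.33, 0.21} → pass.
Emp (methods 1·3): 0.55 vs {0.15, 0.11, 0.53, 0.23} → pass.
Emp (methods 2·3): 0.35 vs {0.12, 0.12, 0.38, 0.30} → fail.
LS (methods 1·2): 0.29 vs {0.28, 0.26, 0.21, 0.33} → fail.
LS (methods 1·3): 0.48 vs {0.22, 0.43, 0.23, 0.53} → fail.
LS (methods 2·3): 0.55 vs {0.30, 0.49, 0.30, 0.38} → pass.
5 of 9 fail.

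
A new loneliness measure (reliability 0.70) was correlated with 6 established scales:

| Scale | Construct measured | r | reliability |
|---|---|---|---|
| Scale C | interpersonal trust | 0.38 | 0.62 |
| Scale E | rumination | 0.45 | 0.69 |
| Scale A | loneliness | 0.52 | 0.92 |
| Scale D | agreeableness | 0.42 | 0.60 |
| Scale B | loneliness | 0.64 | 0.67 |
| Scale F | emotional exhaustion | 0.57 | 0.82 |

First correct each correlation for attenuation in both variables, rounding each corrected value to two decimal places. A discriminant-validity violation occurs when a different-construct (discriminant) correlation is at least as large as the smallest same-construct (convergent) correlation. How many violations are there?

3

Disattenuated r (r / √(r_scale · r_new)):
  Scale C (disc): 0.38 / √(0.62·0.70) = 0.58
  Scale E (disc): 0.45 / √(0.69·0.70) = 0.65
  Scale A (conv): 0.52 / √(0.92·0.70) = 0.65
  Scale D (disc): 0.42 / √(0.60·0.70) = 0.65
  Scale B (conv): 0.64 / √(0.67·0.70) = 0.93
  Scale F (disc): 0.57 / √(0.82·0.70) = 0.75
Smallest convergent = 0.65. Discriminant values: 0.58, 0.65, 0.65, 0.75; count ≥ 0.65 → 3.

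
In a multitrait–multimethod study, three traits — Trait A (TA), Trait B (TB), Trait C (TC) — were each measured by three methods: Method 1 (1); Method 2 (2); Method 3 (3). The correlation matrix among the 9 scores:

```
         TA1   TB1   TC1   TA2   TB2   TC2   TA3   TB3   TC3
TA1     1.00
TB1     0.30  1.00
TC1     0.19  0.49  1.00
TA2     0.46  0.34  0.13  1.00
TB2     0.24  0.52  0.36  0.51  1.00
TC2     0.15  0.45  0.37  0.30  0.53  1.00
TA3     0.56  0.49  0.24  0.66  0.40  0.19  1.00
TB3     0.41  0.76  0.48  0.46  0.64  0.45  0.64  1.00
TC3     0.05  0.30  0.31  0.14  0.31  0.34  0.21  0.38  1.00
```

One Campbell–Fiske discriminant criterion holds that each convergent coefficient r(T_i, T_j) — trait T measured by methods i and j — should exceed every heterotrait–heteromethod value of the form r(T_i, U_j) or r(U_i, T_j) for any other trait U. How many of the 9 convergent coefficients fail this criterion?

3

Each convergent coefficient versus the relevant comparison correlations:
TA (methods 1·2): 0.46 vs {0.24, 0.34, 0.15, 0.13} → pass.
TA (methods 1·3): 0.56 vs {0.41, 0.49, 0.05, 0.24} → pass.
TA (methods 2·3): 0.66 vs {0.46, 0.40, 0.14, 0.19} → pass.
TB (methods 1·2): 0.52 vs {0.34, 0.24, 0.45, 0.36} → pass.
TB (methods 1·3): 0.76 vs {0.49, 0.41, 0.30, 0.48} → pass.
TB (methods 2·3): 0.64 vs {0.40, 0.46, 0.31, 0.45} → pass.
TC (methods 1·2): 0.37 vs {0.13, 0.15, 0.36, 0.45} → fail.
TC (methods 1·3): 0.31 vs {0.24, 0.05, 0.48, 0.30} → fail.
TC (methods 2·3): 0.34 vs {0.19, 0.14, 0.45, 0.31} → fail.
3 of 9 fail.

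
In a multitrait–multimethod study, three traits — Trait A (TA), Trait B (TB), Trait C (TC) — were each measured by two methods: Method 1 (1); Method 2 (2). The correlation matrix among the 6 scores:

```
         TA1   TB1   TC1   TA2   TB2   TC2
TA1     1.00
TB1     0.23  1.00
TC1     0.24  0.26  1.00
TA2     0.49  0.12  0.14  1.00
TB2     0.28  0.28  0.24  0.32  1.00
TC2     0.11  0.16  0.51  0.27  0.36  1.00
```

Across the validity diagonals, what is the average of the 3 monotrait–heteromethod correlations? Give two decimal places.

0.43

Convergent values: 0.49, 0.28, 0.51; mean = 1.28/3 = 0.43.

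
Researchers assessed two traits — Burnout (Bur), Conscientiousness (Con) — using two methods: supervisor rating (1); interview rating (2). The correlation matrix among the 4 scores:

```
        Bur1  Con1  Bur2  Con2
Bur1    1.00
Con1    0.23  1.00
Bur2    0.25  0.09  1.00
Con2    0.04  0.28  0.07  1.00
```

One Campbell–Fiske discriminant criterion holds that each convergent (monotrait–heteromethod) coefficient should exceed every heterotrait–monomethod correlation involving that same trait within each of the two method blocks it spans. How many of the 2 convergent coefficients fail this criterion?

Each convergent coefficient versus the relevant comparison correlations:
Bur (methods 1·2): 0.25 vs {0.23, 0.07} → pass.
Con (methods 1·2): 0.28 vs {0.23, 0.07} → pass.
0 of 2 fail.

0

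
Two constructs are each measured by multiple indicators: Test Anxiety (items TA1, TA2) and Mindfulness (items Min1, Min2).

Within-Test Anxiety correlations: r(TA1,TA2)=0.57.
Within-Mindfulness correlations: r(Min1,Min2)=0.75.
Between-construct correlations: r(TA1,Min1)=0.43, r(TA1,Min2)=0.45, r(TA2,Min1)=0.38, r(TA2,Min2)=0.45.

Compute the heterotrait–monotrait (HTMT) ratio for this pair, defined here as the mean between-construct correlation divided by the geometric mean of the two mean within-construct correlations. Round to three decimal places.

Between-construct mean = 1.71/4 = 0.4275.
Mean within-TA = 0.57/1 = 0.5700; mean within-Min = 0.75/1 = 0.7500.
Geometric mean = √(0.5700 × 0.7500) = 0.6538.
HTMT = 0.4275 / 0.6538 = 0.654.

0.654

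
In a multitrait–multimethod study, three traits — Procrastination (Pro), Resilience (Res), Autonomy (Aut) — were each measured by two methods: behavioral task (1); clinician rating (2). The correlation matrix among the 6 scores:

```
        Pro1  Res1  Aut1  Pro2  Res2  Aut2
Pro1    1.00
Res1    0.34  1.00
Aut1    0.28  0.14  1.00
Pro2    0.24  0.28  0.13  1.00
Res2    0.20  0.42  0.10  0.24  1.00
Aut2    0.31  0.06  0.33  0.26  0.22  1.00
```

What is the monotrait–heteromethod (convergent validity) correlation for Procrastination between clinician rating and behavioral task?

Same trait (Pro), different methods: r(Pro2, Pro1) = 0.24.

0.24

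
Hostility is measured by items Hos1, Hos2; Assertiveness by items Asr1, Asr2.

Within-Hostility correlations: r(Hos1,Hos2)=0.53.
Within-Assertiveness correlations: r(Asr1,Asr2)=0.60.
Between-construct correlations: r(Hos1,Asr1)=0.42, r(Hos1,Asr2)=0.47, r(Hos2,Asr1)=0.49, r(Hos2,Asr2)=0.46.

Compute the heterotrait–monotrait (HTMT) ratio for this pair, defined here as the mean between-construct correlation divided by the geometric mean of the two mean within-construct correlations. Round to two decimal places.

Mean heterotrait r = 1.84/4 = 0.4600.
Mean within-Hos = 0.53/1 = 0.5300; mean within-Asr = 0.60/1 = 0.6000.
Geometric mean = √(0.5300 × 0.6000) = 0.5639.
HTMT = 0.4600 / 0.5639 = 0.82.

0.82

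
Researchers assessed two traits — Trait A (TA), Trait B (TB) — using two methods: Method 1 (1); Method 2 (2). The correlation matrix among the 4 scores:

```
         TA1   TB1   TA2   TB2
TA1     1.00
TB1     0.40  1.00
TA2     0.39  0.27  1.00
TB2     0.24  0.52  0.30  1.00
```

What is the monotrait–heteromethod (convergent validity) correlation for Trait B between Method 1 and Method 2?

Same trait (TB), different methods: r(TB1, TB2) = 0.52.

0.52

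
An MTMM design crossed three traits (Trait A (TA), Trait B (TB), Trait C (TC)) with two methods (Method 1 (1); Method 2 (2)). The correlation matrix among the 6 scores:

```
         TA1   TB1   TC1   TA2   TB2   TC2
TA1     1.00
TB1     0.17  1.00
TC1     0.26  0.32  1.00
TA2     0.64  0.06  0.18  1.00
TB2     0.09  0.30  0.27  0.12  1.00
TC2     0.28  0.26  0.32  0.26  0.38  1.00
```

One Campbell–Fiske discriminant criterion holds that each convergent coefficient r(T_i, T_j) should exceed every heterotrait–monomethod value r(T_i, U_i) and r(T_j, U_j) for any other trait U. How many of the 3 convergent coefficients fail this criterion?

Each convergent coefficient versus the relevant comparison correlations:
TA (methods 1·2): 0.64 vs {0.17, 0.12, 0.26, 0.26} → pass.
TB (methods 1·2): 0.30 vs {0.17, 0.12, 0.32, 0.38} → fail.
TC (methods 1·2): 0.32 vs {0.26, 0.26, 0.32, 0.38} → fail.
2 of 3 fail.

2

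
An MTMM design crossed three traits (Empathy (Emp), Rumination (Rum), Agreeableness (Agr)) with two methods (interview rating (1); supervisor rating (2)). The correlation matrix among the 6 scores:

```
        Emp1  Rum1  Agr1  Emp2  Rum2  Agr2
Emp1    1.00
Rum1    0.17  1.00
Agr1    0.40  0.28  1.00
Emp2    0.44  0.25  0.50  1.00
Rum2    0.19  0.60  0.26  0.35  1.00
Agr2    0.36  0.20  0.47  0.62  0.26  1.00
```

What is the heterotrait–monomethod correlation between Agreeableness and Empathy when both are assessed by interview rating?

0.40

Different traits, same method: r(Agr1, Emp1) = 0.40.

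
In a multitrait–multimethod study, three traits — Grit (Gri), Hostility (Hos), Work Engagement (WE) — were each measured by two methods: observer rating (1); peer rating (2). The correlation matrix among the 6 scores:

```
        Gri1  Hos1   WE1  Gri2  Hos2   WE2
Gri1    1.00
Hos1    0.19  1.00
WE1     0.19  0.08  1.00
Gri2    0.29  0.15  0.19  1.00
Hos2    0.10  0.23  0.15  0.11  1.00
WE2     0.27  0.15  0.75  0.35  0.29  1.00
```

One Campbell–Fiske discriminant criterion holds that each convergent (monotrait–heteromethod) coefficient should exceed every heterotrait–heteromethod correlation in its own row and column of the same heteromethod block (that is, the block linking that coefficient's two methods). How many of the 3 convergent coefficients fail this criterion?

Checking each validity diagonal entry against its comparison values:
Gri (methods 1·2): 0.29 vs {0.10, 0.15, 0.27, 0.19} → pass.
Hos (methods 1·2): 0.23 vs {0.15, 0.10, 0.15, 0.15} → pass.
WE (methods 1·2): 0.75 vs {0.19, 0.27, 0.15, 0.15} → pass.
0 of 3 fail.

0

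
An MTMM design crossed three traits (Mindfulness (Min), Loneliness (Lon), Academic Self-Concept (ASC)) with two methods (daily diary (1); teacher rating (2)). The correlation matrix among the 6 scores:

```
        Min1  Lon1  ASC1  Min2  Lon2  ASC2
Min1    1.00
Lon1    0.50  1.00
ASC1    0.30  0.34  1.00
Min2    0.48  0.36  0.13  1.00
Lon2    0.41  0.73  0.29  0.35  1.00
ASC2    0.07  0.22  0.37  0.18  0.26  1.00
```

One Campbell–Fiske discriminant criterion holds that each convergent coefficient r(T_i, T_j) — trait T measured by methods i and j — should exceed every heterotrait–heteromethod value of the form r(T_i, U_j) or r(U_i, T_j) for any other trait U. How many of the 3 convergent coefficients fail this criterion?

0

Convergent coefficients and their comparison sets:
Min (methods 1·2): 0.48 vs {0.41, 0.36, 0.07, 0.13} → pass.
Lon (methods 1·2): 0.73 vs {0.36, 0.41, 0.22, 0.29} → pass.
ASC (methods 1·2): 0.37 vs {0.13, 0.07, 0.29, 0.22} → pass.
0 of 3 fail.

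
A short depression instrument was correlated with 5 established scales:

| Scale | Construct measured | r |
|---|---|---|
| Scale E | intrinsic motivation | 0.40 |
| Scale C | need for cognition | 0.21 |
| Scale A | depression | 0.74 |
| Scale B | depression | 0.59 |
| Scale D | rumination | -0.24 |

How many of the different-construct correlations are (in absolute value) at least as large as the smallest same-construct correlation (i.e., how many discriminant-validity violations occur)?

Convergent (same construct = depression): Scale A, Scale B.
Smallest convergent = 0.59. Discriminant |r|: 0.40, 0.21, 0.24; count ≥ 0.59 → 0.

0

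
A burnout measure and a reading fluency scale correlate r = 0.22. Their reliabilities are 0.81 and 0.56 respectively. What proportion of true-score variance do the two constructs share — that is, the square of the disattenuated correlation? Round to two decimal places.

Disattenuated r = 0.22 / √(0.81 × 0.56) = 0.22 / 0.6735 = 0.3267.
Shared true-score variance = 0.3267² = 0.1067 ≈ 0.11.

0.11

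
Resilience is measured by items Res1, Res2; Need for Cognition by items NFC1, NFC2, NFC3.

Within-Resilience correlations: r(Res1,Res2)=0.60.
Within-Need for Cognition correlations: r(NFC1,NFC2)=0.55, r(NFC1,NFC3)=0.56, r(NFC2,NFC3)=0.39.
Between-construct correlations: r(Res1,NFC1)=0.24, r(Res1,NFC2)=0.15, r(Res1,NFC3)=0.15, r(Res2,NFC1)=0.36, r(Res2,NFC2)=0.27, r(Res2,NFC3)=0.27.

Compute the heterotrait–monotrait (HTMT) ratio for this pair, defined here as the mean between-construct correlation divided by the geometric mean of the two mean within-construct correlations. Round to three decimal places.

0.438

Between-construct mean = 1.44/6 = 0.2400.
Mean within-Res = 0.60/1 = 0.6000; mean within-NFC = 1.50/3 = 0.5000.
Geometric mean = √(0.6000 × 0.5000) = 0.5477.
HTMT = 0.2400 / 0.5477 = 0.438.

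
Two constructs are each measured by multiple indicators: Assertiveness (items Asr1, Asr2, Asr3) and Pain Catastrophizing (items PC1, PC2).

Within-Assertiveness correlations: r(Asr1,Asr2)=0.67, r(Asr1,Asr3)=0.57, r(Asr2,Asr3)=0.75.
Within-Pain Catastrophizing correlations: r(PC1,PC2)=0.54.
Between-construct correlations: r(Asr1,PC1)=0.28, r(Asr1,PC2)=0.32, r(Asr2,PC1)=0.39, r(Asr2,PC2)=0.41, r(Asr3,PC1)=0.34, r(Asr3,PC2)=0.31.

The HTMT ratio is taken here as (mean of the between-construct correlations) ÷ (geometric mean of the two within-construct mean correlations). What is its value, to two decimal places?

Between-construct mean = 2.05/6 = 0.3417.
Mean within-Asr = 1.99/3 = 0.6633; mean within-PC = 0.54/1 = 0.5400.
Geometric mean = √(0.6633 × 0.5400) = 0.5985.
HTMT = 0.3417 / 0.5985 = 0.57.

0.57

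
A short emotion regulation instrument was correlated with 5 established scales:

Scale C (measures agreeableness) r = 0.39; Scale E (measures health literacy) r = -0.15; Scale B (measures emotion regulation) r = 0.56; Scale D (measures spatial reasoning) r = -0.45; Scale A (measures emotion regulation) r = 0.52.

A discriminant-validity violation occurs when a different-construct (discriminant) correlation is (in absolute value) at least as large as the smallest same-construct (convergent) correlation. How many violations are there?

Convergent (same construct = emotion regulation): Scale B, Scale A.
Smallest convergent = 0.52. Discriminant |r|: 0.39, 0.15, 0.45; count ≥ 0.52 → 0.

0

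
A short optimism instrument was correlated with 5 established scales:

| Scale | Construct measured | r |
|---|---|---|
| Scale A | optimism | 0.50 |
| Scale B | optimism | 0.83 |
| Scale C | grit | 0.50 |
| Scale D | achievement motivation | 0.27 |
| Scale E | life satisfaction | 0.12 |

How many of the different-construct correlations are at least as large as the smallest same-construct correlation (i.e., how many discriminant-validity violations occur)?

1

Convergent (same construct = optimism): Scale A, Scale B.
Smallest convergent = 0.50. Discriminant values: 0.50, 0.27, 0.12; count ≥ 0.50 → 1.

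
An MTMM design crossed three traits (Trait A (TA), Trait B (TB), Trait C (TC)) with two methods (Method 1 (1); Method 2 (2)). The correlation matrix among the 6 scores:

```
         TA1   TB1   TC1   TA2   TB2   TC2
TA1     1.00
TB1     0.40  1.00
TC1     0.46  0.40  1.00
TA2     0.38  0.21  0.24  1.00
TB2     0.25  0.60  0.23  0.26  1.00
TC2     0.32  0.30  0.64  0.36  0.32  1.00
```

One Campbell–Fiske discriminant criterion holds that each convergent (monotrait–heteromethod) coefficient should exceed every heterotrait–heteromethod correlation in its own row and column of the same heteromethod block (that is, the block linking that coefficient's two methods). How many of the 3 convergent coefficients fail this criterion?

0

Convergent coefficients and their comparison sets:
TA (methods 1·2): 0.38 vs {0.25, 0.21, 0.32, 0.24} → pass.
TB (methods 1·2): 0.60 vs {0.21, 0.25, 0.30, 0.23} → pass.
TC (methods 1·2): 0.64 vs {0.24, 0.32, 0.23, 0.30} → pass.
0 of 3 fail.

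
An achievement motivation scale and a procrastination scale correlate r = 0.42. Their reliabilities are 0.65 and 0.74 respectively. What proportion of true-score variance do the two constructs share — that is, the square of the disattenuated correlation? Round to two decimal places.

Disattenuated r = 0.42 / √(0.65 × 0.74) = 0.42 / 0.6935 = 0.6056.
Shared true-score variance = 0.6056² = 0.3668 ≈ 0.37.

0.37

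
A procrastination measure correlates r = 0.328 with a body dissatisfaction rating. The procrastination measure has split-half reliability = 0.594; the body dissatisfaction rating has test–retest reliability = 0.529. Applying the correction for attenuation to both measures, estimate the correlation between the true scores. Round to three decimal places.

0.585

r_true = r_obs / √(r_xx · r_yy) = 0.328 / √(0.594 × 0.529) = 0.328 / √0.314226 = 0.328 / 0.5606 ≈ 0.585.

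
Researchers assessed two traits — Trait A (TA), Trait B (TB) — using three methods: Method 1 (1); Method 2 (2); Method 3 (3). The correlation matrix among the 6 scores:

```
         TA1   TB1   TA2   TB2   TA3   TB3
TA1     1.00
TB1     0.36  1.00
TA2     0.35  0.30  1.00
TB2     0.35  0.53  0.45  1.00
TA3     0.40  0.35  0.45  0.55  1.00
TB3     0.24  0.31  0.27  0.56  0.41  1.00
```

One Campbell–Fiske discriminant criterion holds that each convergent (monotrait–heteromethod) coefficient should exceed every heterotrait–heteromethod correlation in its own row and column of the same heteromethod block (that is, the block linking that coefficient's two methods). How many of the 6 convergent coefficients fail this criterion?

3

Each convergent coefficient versus the relevant comparison correlations:
TA (methods 1·2): 0.35 vs {0.35, 0.30} → fail.
TA (methods 1·3): 0.40 vs {0.24, 0.35} → pass.
TA (methods 2·3): 0.45 vs {0.27, 0.55} → fail.
TB (methods 1·2): 0.53 vs {0.30, 0.35} → pass.
TB (methods 1·3): 0.31 vs {0.35, 0.24} → fail.
TB (methods 2·3): 0.56 vs {0.55, 0.27} → pass.
3 of 6 fail.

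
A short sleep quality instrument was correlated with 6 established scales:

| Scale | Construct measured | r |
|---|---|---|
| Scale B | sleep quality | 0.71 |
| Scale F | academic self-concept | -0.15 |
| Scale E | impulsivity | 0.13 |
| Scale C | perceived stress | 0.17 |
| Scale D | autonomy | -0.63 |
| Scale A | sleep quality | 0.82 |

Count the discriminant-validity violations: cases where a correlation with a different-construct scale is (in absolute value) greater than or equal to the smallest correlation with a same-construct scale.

Convergent (same construct = sleep quality): Scale B, Scale A.
Smallest convergent = 0.71. Discriminant |r|: 0.15, 0.13, 0.17, 0.63; count ≥ 0.71 → 0.

0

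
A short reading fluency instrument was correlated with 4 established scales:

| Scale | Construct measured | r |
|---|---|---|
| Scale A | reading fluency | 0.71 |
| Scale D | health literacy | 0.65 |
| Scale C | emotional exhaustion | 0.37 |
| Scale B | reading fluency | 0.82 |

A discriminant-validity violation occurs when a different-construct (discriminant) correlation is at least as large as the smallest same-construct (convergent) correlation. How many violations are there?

0

Convergent (same construct = reading fluency): Scale A, Scale B.
Smallest convergent = 0.71. Discriminant values: 0.65, 0.37; count ≥ 0.71 → 0.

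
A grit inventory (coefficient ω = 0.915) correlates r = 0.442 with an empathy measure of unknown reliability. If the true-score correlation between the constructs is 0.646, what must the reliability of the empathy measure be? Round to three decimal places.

r_true = r_obs / √(r_xx · r_yy) ⇒ 0.646 = 0.442 / √(0.915 · r_yy).
√(0.915 · r_yy) = 0.442 / 0.646 = 0.6842; 0.915 · r_yy = 0.4681; r_yy = 0.4681 / 0.915 ≈ 0.512.

0.512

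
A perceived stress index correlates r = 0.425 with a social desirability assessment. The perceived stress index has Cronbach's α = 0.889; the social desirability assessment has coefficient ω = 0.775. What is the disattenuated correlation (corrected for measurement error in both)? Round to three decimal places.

r_true = r_obs / √(r_xx · r_yy) = 0.425 / √(0.889 × 0.775) = 0.425 / √0.688975 = 0.425 / 0.8300 ≈ 0.512.

0.512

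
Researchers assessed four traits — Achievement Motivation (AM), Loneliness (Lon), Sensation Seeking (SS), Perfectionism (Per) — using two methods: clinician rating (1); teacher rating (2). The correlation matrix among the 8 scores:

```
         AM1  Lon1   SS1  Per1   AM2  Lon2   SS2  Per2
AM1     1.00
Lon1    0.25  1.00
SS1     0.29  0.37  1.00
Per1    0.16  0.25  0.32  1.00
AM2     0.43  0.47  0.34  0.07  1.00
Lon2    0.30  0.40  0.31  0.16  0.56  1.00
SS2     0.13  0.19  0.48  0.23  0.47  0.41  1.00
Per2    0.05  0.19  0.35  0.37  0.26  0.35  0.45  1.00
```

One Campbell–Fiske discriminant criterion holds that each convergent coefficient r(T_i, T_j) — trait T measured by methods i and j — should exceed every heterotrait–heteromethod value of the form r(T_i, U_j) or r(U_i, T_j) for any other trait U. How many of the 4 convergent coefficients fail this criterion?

2

Checking each validity diagonal entry against its comparison values:
AM (methods 1·2): 0.43 vs {0.30, 0.47, 0.13, 0.34, 0.05, 0.07} → fail.
Lon (methods 1·2): 0.40 vs {0.47, 0.30, 0.19, 0.31, 0.19, 0.16} → fail.
SS (methods 1·2): 0.48 vs {0.34, 0.13, 0.31, 0.19, 0.35, 0.23} → pass.
Per (methods 1·2): 0.37 vs {0.07, 0.05, 0.16, 0.19, 0.23, 0.35} → pass.
2 of 4 fail.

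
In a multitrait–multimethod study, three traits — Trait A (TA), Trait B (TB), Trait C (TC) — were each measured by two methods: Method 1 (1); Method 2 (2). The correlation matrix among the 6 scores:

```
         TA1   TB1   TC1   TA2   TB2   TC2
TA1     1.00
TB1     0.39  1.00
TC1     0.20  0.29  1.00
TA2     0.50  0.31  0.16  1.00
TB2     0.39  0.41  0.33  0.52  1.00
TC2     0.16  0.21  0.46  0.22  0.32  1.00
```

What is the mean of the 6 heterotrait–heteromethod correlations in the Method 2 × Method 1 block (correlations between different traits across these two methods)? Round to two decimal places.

0.26

HTHM values (method 2 × method 1): 0.31, 0.16, 0.39, 0.33, 0.16, 0.21; mean = 1.56/6 = 0.26.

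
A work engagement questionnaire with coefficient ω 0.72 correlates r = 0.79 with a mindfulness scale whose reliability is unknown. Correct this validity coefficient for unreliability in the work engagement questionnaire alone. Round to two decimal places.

Single correction: r_c = r_obs / √r_xx = 0.79 / √0.72 = 0.79 / 0.8485 ≈ 0.93.

0.93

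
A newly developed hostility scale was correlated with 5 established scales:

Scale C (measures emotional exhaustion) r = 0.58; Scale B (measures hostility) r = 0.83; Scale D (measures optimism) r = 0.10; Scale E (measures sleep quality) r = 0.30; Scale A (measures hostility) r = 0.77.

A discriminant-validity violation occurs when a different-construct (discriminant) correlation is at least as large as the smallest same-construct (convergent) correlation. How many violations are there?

0

Convergent (same construct = hostility): Scale B, Scale A.
Smallest convergent = 0.77. Discriminant values: 0.58, 0.10, 0.30; count ≥ 0.77 → 0.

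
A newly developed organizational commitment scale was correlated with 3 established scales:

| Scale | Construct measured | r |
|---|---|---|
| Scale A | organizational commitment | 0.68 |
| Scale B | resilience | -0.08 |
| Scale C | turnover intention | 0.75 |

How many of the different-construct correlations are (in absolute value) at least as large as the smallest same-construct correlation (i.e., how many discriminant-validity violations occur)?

Convergent (same construct = organizational commitment): Scale A.
Smallest convergent = 0.68. Discriminant |r|: 0.08, 0.75; count ≥ 0.68 → 1.

1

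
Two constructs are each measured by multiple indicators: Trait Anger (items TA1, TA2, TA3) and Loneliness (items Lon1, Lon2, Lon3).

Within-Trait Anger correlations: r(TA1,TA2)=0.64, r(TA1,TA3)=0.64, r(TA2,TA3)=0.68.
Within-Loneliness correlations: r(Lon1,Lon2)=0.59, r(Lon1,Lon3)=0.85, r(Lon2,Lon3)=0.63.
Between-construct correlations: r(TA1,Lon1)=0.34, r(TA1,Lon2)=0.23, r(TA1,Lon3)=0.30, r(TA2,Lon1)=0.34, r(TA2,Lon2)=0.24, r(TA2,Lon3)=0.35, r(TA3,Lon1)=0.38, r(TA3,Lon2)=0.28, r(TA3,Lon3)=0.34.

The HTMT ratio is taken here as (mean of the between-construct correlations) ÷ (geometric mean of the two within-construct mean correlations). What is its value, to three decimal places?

Mean heterotrait r = 2.80/9 = 0.3111.
Mean within-TA = 1.96/3 = 0.6533; mean within-Lon = 2.07/3 = 0.6900.
Geometric mean = √(0.6533 × 0.6900) = 0.6714.
HTMT = 0.3111 / 0.6714 = 0.463.

0.463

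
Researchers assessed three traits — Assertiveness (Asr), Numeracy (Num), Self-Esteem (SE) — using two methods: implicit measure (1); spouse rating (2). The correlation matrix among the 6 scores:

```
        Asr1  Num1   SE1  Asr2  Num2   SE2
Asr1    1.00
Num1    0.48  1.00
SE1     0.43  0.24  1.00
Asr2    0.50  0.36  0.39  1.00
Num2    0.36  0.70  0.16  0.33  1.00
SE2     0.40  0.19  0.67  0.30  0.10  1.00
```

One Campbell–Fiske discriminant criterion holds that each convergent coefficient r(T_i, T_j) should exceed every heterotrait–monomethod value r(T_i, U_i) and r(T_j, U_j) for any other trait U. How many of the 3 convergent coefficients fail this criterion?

0

Each convergent coefficient versus the relevant comparison correlations:
Asr (methods 1·2): 0.50 vs {0.48, 0.33, 0.43, 0.30} → pass.
Num (methods 1·2): 0.70 vs {0.48, 0.33, 0.24, 0.10} → pass.
SE (methods 1·2): 0.67 vs {0.43, 0.30, 0.24, 0.10} → pass.
0 of 3 fail.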